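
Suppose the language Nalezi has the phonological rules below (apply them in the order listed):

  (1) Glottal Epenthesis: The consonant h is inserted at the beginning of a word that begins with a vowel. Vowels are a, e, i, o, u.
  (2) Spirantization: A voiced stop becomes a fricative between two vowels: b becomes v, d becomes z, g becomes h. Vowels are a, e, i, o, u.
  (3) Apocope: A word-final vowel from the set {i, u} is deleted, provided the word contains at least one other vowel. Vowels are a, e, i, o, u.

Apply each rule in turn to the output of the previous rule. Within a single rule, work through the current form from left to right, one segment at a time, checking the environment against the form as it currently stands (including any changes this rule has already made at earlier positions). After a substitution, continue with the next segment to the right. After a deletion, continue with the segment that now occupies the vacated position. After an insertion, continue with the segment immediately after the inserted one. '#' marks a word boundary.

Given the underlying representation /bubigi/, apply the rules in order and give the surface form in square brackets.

(1) Glottal Epenthesis: no change — [bubigi]
(2) Spirantization: [bubigi] → [buvihi]
(3) Apocope: [buvihi] → [buvih]

[buvih]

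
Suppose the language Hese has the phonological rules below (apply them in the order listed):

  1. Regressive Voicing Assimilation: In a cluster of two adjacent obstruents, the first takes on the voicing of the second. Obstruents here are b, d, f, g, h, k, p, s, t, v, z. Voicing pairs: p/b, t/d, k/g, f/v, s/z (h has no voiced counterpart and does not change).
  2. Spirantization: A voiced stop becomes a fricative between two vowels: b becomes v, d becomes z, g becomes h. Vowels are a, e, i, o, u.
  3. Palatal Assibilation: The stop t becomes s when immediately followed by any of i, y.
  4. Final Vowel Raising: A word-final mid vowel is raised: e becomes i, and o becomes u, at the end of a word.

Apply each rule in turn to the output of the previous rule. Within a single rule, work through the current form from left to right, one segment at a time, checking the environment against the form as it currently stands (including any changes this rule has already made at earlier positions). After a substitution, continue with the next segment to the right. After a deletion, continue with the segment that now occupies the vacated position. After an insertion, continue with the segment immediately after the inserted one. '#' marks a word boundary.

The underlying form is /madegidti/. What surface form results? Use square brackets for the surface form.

[mazehitsi]

1 Regressive Voicing Assimilation: [madegidti] → [madegitti]
2 Spirantization: [madegitti] → [mazehitti]
3 Palatal Assibilation: [mazehitti] → [mazehitsi]
4 Final Vowel Raising: no change — [mazehitsi]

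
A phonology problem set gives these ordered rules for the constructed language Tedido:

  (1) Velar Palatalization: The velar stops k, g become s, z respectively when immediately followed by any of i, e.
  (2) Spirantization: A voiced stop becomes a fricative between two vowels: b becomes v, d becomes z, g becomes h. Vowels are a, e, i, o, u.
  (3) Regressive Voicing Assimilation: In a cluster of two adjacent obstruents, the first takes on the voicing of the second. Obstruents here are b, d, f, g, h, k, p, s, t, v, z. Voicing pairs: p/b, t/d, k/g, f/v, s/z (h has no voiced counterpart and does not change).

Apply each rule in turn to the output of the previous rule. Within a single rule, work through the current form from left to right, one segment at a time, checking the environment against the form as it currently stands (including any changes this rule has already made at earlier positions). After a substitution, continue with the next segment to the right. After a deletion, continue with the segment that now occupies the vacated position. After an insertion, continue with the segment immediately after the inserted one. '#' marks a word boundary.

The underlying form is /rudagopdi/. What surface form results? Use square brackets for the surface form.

[ruzahobdi]

(1) Velar Palatalization: no change — [rudagopdi]
(2) Spirantization: [rudagopdi] → [ruzahopdi]
(3) Regressive Voicing Assimilation: [ruzahopdi] → [ruzahobdi]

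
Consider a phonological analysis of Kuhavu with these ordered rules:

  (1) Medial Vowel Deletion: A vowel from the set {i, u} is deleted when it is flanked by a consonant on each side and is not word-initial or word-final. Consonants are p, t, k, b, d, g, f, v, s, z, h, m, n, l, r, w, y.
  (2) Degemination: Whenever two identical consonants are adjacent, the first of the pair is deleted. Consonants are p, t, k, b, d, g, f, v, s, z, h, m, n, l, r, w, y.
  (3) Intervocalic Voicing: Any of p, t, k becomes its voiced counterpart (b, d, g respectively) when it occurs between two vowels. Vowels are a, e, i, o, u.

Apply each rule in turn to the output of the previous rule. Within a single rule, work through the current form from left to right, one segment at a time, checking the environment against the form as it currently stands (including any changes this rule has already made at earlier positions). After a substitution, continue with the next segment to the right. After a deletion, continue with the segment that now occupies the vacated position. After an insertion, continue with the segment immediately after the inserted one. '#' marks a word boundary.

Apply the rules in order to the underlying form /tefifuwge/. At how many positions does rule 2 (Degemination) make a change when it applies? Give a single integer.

1

(1) Medial Vowel Deletion: [tefifuwge] → [teffwge]
(2) Degemination: [teffwge] → [tefwge]
(3) Intervocalic Voicing: no change — [tefwge]
Rule 2 changed 1 position(s).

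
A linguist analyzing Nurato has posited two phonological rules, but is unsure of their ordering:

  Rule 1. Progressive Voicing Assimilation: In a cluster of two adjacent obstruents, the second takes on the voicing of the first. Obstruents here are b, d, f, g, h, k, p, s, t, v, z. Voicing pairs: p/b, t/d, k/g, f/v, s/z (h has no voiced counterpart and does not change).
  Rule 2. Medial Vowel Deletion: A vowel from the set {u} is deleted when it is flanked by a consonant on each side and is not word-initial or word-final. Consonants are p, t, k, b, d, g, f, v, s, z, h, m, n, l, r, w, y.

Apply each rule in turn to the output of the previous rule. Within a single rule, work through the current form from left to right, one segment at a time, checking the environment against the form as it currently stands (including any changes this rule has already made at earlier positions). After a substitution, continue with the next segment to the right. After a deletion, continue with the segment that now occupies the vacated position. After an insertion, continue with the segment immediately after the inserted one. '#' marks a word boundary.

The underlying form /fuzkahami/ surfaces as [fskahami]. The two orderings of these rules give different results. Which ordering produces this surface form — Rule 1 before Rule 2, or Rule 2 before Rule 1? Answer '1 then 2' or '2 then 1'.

2 then 1

Order 1 then 2:
  1 Progressive Voicing Assimilation: [fuzkahami] → [fuzgahami]
  2 Medial Vowel Deletion: [fuzgahami] → [fzgahami]
  result: [fzgahami]
Order 2 then 1:
  2 Medial Vowel Deletion: [fuzkahami] → [fzkahami]
  1 Progressive Voicing Assimilation: [fzkahami] → [fskahami]
  result: [fskahami]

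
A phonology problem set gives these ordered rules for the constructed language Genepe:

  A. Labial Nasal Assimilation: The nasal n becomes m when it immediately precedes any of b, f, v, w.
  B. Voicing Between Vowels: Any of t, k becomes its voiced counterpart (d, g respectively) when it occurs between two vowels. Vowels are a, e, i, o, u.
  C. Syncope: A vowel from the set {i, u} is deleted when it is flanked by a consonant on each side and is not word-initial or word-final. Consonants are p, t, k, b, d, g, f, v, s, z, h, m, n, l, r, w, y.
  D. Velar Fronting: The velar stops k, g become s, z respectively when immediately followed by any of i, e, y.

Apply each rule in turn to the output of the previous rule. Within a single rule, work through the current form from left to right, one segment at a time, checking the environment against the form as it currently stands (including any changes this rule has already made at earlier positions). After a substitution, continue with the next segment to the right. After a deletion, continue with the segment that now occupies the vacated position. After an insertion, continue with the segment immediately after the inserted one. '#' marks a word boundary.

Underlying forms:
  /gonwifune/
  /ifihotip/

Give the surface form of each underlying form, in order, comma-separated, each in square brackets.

/gonwifune/:
  A Labial Nasal Assimilation: [gonwifune] → [gomwifune]
  B Voicing Between Vowels: no change — [gomwifune]
  C Syncope: [gomwifune] → [gomwfne]
  D Velar Fronting: no change — [gomwfne]
/ifihotip/:
  A Labial Nasal Assimilation: no change — [ifihotip]
  B Voicing Between Vowels: [ifihotip] → [ifihodip]
  C Syncope: [ifihodip] → [ifhodp]
  D Velar Fronting: no change — [ifhodp]

[gomwfne], [ifhodp]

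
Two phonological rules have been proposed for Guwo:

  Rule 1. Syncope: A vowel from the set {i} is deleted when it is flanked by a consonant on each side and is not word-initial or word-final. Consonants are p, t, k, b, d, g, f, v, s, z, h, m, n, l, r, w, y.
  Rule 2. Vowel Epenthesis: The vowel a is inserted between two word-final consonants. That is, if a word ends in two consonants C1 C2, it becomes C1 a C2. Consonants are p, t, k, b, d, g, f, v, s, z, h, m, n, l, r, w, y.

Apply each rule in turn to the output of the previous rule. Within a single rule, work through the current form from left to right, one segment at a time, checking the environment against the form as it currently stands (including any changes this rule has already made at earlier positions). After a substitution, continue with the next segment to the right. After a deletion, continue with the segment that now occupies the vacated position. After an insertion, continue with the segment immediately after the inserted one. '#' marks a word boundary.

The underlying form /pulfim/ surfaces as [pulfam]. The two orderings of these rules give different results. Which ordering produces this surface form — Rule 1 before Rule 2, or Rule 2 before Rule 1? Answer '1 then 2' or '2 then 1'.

Order 1 then 2:
  1 Syncope: [pulfim] → [pulfm]
  2 Vowel Epenthesis: [pulfm] → [pulfam]
  result: [pulfam]
Order 2 then 1:
  2 Vowel Epenthesis: no change — [pulfim]
  1 Syncope: [pulfim] → [pulfm]
  result: [pulfm]

1 then 2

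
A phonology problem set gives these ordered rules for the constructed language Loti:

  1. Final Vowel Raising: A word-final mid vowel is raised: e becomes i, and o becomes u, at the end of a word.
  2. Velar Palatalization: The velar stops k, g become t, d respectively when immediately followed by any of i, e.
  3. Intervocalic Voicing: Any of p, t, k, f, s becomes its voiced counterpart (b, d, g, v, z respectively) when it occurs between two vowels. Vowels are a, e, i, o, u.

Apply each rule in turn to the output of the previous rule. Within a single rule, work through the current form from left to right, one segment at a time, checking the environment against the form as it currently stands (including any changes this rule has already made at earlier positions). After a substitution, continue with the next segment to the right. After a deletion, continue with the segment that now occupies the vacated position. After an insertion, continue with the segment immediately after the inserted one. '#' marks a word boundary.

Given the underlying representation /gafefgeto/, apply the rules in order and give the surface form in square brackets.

[gavefdedu]

1 Final Vowel Raising: [gafefgeto] → [gafefgetu]
2 Velar Palatalization: [gafefgetu] → [gafefdetu]
3 Intervocalic Voicing: [gafefdetu] → [gavefdedu]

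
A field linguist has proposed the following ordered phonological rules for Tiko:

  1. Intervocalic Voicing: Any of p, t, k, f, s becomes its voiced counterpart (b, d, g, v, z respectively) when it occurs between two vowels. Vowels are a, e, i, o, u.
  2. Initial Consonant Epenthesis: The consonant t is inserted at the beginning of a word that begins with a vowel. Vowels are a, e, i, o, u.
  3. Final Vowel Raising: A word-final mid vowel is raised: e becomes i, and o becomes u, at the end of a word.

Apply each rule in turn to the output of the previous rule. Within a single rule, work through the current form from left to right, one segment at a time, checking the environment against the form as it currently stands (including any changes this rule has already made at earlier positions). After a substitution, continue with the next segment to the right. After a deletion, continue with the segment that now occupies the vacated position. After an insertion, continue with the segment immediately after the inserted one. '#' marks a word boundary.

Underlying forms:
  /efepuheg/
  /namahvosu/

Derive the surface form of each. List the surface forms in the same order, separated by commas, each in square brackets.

/efepuheg/:
  1 Intervocalic Voicing: [efepuheg] → [evebuheg]
  2 Initial Consonant Epenthesis: [evebuheg] → [tevebuheg]
  3 Final Vowel Raising: no change — [tevebuheg]
/namahvosu/:
  1 Intervocalic Voicing: [namahvosu] → [namahvozu]
  2 Initial Consonant Epenthesis: no change — [namahvozu]
  3 Final Vowel Raising: no change — [namahvozu]

[tevebuheg], [namahvozu]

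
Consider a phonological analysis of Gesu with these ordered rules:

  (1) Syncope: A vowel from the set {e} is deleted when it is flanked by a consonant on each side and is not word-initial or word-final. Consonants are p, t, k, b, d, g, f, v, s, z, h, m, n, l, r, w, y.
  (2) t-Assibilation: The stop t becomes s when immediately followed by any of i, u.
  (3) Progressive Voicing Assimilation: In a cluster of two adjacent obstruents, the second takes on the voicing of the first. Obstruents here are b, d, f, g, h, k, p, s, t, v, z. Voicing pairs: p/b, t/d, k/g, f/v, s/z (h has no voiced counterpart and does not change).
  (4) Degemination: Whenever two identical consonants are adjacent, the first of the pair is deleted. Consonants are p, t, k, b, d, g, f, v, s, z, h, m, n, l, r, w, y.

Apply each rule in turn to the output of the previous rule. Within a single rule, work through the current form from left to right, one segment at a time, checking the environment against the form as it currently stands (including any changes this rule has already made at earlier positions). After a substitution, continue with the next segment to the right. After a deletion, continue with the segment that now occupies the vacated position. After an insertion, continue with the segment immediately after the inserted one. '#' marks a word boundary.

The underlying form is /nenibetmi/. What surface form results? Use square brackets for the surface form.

[nibdmi]

(1) Syncope: [nenibetmi] → [nnibtmi]
(2) t-Assibilation: no change — [nnibtmi]
(3) Progressive Voicing Assimilation: [nnibtmi] → [nnibdmi]
(4) Degemination: [nnibdmi] → [nibdmi]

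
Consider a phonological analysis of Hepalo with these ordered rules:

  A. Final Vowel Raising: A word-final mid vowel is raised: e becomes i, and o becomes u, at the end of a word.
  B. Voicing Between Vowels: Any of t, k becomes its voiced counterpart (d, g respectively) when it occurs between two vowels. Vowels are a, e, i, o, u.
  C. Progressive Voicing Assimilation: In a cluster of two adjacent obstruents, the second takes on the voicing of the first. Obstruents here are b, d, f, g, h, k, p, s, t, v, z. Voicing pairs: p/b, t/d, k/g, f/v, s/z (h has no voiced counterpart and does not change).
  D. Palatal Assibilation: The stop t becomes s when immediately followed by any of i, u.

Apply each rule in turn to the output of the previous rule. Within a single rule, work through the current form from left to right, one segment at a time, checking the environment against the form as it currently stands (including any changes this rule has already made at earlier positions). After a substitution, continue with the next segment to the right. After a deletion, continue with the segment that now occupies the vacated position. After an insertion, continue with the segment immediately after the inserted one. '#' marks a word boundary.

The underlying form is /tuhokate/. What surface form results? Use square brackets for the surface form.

[suhogadi]

A Final Vowel Raising: [tuhokate] → [tuhokati]
B Voicing Between Vowels: [tuhokati] → [tuhogadi]
C Progressive Voicing Assimilation: no change — [tuhogadi]
D Palatal Assibilation: [tuhogadi] → [suhogadi]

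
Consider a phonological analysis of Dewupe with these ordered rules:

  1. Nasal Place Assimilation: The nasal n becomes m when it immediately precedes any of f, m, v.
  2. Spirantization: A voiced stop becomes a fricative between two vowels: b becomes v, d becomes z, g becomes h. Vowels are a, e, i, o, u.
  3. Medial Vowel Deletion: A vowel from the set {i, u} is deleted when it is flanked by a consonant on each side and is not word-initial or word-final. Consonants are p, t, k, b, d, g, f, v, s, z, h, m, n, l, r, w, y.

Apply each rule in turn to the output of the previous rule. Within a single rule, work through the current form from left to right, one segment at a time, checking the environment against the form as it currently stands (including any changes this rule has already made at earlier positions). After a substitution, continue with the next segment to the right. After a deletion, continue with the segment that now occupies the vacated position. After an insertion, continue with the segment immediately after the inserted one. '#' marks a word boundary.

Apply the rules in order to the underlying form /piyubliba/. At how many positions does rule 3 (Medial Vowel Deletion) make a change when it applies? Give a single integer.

3

1 Nasal Place Assimilation: no change — [piyubliba]
2 Spirantization: [piyubliba] → [piyubliva]
3 Medial Vowel Deletion: [piyubliva] → [pyblva]
Rule 3 changed 3 position(s).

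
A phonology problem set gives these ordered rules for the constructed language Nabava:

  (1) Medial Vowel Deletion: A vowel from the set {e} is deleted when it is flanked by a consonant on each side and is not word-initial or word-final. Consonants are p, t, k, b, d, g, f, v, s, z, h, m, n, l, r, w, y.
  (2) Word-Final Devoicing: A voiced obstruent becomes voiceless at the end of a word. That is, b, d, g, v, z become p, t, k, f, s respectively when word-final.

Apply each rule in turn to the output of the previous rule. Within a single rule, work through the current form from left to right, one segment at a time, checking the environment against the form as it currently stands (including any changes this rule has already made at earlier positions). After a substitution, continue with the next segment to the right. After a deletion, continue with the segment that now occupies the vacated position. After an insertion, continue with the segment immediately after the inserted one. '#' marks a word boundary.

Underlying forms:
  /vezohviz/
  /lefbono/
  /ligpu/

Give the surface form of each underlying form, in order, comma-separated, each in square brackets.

/vezohviz/:
  (1) Medial Vowel Deletion: [vezohviz] → [vzohviz]
  (2) Word-Final Devoicing: [vzohviz] → [vzohvis]
/lefbono/:
  (1) Medial Vowel Deletion: [lefbono] → [lfbono]
  (2) Word-Final Devoicing: no change — [lfbono]
/ligpu/:
  (1) Medial Vowel Deletion: no change — [ligpu]
  (2) Word-Final Devoicing: no change — [ligpu]

[vzohvis], [lfbono], [ligpu]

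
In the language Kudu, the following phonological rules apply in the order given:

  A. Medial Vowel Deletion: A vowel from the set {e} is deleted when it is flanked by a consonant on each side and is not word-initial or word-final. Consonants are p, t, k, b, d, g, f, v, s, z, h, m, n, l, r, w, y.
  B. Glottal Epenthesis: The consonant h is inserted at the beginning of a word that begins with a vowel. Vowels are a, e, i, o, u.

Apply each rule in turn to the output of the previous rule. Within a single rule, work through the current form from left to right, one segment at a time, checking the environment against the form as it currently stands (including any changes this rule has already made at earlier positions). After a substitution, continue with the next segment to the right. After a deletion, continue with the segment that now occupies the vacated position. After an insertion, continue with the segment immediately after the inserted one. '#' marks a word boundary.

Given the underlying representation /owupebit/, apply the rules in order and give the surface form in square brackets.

A Medial Vowel Deletion: [owupebit] → [owupbit]
B Glottal Epenthesis: [owupbit] → [howupbit]

[howupbit]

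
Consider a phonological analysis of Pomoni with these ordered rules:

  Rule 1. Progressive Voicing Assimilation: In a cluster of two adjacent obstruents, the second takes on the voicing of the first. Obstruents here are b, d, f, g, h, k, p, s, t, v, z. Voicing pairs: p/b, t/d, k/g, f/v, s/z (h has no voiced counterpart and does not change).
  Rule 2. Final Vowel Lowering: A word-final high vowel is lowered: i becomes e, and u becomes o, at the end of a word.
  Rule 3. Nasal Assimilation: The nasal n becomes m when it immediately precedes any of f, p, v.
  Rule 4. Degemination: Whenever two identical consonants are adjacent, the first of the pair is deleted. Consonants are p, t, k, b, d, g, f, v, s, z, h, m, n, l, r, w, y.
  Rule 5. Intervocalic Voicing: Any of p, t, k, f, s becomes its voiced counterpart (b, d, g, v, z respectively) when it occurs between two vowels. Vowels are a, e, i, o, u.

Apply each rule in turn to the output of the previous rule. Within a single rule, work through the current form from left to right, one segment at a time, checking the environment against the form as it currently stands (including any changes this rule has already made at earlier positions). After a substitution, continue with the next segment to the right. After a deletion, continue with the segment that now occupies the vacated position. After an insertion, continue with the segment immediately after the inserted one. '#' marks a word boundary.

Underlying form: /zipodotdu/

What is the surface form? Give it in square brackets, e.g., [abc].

Rule 1 Progressive Voicing Assimilation: [zipodotdu] → [zipodottu]
Rule 2 Final Vowel Lowering: [zipodottu] → [zipodotto]
Rule 3 Nasal Assimilation: no change — [zipodotto]
Rule 4 Degemination: [zipodotto] → [zipodoto]
Rule 5 Intervocalic Voicing: [zipodoto] → [zibododo]

[zibododo]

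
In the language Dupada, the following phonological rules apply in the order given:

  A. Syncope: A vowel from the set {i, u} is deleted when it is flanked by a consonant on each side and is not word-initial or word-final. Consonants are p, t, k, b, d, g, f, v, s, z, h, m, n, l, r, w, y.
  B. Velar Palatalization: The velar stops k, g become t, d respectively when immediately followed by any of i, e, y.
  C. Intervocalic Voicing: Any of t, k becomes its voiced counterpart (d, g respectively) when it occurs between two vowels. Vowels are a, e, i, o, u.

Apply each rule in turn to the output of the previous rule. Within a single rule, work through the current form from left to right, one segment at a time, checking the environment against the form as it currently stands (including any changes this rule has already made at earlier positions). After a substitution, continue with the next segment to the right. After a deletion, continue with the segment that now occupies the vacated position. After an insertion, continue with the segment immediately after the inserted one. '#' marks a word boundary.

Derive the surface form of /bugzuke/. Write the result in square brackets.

A Syncope: [bugzuke] → [bgzke]
B Velar Palatalization: [bgzke] → [bgzte]
C Intervocalic Voicing: no change — [bgzte]

[bgzte]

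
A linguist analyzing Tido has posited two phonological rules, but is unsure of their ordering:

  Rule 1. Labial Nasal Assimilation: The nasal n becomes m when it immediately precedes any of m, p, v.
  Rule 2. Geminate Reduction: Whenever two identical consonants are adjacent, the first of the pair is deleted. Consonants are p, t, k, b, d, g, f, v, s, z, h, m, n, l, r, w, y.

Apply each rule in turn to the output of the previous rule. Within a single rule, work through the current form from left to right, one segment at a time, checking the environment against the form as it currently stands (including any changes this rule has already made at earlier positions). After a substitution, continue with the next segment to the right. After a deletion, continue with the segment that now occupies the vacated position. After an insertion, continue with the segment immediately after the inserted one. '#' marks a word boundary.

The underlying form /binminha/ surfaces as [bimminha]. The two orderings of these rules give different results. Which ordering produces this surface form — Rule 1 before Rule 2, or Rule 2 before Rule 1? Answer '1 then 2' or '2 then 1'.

2 then 1

Order 1 then 2:
  1 Labial Nasal Assimilation: [binminha] → [bimminha]
  2 Geminate Reduction: [bimminha] → [biminha]
  result: [biminha]
Order 2 then 1:
  2 Geminate Reduction: no change — [binminha]
  1 Labial Nasal Assimilation: [binminha] → [bimminha]
  result: [bimminha]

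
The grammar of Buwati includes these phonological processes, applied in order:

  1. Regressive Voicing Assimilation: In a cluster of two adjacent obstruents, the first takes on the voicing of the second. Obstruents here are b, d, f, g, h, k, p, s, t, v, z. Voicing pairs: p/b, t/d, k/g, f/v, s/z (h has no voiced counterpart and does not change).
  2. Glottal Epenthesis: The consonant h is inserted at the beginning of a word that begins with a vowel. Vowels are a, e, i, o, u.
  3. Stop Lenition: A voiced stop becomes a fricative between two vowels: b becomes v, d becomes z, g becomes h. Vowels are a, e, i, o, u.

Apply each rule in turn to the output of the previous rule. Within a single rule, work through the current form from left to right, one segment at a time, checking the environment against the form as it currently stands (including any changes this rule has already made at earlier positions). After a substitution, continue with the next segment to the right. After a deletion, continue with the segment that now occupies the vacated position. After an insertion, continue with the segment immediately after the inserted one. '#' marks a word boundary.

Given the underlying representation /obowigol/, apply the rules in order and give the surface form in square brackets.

1 Regressive Voicing Assimilation: no change — [obowigol]
2 Glottal Epenthesis: [obowigol] → [hobowigol]
3 Stop Lenition: [hobowigol] → [hovowihol]

[hovowihol]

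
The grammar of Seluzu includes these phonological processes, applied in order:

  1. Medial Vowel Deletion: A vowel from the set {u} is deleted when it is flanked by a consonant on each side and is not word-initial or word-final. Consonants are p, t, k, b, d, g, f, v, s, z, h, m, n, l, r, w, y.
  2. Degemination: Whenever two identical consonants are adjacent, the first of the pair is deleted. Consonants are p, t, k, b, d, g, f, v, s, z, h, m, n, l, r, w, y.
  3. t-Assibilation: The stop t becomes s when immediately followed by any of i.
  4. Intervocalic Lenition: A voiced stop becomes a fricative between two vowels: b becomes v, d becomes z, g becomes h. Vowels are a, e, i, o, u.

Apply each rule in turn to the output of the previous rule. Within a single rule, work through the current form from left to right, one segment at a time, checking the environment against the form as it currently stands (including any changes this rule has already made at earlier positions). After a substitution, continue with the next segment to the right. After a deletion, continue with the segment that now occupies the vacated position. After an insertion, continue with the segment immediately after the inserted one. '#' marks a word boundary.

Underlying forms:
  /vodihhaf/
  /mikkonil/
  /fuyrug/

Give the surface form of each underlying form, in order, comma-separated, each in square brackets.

/vodihhaf/:
  1 Medial Vowel Deletion: no change — [vodihhaf]
  2 Degemination: [vodihhaf] → [vodihaf]
  3 t-Assibilation: no change — [vodihaf]
  4 Intervocalic Lenition: [vodihaf] → [vozihaf]
/mikkonil/:
  1 Medial Vowel Deletion: no change — [mikkonil]
  2 Degemination: [mikkonil] → [mikonil]
  3 t-Assibilation: no change — [mikonil]
  4 Intervocalic Lenition: no change — [mikonil]
/fuyrug/:
  1 Medial Vowel Deletion: [fuyrug] → [fyrg]
  2 Degemination: no change — [fyrg]
  3 t-Assibilation: no change — [fyrg]
  4 Intervocalic Lenition: no change — [fyrg]

[vozihaf], [mikonil], [fyrg]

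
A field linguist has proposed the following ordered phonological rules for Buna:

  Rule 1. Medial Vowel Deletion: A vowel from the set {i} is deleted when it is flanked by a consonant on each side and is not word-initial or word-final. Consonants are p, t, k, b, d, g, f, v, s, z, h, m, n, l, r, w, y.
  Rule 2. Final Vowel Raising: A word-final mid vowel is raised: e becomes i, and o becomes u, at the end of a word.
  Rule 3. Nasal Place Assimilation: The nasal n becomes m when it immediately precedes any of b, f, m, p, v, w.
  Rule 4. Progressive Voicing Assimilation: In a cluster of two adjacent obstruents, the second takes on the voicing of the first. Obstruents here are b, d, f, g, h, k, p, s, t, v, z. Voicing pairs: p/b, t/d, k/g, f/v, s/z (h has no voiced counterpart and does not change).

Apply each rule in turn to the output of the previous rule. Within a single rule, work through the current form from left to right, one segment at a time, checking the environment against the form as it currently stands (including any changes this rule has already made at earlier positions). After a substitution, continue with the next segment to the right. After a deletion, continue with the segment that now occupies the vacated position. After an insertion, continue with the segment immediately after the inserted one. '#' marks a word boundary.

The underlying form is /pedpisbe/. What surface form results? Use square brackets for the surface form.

Rule 1 Medial Vowel Deletion: [pedpisbe] → [pedpsbe]
Rule 2 Final Vowel Raising: [pedpsbe] → [pedpsbi]
Rule 3 Nasal Place Assimilation: no change — [pedpsbi]
Rule 4 Progressive Voicing Assimilation: [pedpsbi] → [pedbzbi]

[pedbzbi]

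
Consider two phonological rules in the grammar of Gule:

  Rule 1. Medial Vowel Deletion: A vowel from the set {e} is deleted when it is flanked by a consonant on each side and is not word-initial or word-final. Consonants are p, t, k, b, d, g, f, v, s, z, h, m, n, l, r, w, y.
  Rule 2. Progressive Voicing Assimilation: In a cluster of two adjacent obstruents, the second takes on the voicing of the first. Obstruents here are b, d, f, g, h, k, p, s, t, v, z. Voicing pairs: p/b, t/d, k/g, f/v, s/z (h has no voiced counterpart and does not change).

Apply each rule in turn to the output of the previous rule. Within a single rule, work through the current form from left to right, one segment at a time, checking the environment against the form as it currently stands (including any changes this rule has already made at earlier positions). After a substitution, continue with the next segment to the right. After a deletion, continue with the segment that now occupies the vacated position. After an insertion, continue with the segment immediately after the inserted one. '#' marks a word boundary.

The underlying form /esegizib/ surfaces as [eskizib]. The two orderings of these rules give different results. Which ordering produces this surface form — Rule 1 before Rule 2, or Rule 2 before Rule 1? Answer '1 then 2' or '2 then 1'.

Order 1 then 2:
  1 Medial Vowel Deletion: [esegizib] → [esgizib]
  2 Progressive Voicing Assimilation: [esgizib] → [eskizib]
  result: [eskizib]
Order 2 then 1:
  2 Progressive Voicing Assimilation: no change — [esegizib]
  1 Medial Vowel Deletion: [esegizib] → [esgizib]
  result: [esgizib]

1 then 2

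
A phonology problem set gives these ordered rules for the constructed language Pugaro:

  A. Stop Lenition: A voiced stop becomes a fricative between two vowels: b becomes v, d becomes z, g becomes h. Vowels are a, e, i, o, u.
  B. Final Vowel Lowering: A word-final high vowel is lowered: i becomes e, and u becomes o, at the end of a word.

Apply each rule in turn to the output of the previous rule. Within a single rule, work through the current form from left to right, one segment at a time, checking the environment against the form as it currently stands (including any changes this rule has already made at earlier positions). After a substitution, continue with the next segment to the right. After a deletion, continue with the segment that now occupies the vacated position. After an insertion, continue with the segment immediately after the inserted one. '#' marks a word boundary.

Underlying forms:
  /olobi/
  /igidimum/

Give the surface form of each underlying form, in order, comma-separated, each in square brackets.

[olove], [ihizimum]

/olobi/:
  A Stop Lenition: [olobi] → [olovi]
  B Final Vowel Lowering: [olovi] → [olove]
/igidimum/:
  A Stop Lenition: [igidimum] → [ihizimum]
  B Final Vowel Lowering: no change — [ihizimum]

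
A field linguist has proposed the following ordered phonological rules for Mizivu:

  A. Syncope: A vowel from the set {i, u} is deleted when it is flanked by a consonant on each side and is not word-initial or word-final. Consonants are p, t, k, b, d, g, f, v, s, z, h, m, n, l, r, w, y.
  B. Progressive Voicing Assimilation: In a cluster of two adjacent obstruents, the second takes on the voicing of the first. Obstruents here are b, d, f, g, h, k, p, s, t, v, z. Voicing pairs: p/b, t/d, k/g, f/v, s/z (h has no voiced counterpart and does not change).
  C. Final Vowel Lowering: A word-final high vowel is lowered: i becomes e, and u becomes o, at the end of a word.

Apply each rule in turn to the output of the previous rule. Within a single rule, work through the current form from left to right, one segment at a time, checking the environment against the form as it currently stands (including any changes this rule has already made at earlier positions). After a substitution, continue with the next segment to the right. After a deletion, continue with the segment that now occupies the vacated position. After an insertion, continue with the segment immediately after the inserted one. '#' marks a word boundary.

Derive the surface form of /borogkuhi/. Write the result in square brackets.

[borogghe]

A Syncope: [borogkuhi] → [borogkhi]
B Progressive Voicing Assimilation: [borogkhi] → [borogghi]
C Final Vowel Lowering: [borogghi] → [borogghe]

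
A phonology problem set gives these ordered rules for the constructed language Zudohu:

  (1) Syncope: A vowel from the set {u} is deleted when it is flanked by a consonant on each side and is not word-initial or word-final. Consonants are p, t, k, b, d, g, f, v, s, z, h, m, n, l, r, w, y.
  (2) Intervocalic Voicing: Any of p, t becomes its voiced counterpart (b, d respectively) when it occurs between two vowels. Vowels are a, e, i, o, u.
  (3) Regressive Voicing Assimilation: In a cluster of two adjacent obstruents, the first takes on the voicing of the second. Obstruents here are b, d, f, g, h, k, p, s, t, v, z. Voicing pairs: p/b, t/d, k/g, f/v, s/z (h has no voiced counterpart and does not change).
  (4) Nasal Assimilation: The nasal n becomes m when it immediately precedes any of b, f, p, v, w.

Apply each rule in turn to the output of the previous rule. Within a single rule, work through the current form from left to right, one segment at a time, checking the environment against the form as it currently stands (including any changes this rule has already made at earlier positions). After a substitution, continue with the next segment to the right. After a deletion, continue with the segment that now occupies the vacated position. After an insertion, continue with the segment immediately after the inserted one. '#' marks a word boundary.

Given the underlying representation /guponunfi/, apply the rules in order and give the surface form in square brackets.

(1) Syncope: [guponunfi] → [gponnfi]
(2) Intervocalic Voicing: no change — [gponnfi]
(3) Regressive Voicing Assimilation: [gponnfi] → [kponnfi]
(4) Nasal Assimilation: [kponnfi] → [kponmfi]

[kponmfi]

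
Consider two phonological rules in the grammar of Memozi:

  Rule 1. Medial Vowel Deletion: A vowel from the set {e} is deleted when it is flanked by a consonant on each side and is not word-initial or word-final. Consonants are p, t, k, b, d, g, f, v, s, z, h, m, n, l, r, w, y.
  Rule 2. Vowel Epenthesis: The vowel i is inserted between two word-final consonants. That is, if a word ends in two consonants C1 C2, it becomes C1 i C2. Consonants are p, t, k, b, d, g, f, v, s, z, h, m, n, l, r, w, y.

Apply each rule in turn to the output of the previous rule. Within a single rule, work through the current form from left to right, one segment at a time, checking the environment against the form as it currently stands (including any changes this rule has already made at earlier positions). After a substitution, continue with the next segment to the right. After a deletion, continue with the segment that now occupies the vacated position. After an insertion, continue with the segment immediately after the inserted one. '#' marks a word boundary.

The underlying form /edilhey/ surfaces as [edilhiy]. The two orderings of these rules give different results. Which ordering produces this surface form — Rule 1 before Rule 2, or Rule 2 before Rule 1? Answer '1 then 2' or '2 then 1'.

Order 1 then 2:
  1 Medial Vowel Deletion: [edilhey] → [edilhy]
  2 Vowel Epenthesis: [edilhy] → [edilhiy]
  result: [edilhiy]
Order 2 then 1:
  2 Vowel Epenthesis: no change — [edilhey]
  1 Medial Vowel Deletion: [edilhey] → [edilhy]
  result: [edilhy]

1 then 2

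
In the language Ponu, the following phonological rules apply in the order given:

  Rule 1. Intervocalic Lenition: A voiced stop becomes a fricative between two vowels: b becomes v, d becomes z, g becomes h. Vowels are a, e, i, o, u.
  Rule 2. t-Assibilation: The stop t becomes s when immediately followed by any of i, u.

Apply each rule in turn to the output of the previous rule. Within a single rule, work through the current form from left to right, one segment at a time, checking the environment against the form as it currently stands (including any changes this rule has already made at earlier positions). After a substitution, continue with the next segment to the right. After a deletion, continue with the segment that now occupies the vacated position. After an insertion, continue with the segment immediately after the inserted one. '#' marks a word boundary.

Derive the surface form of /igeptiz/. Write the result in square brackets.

Rule 1 Intervocalic Lenition: [igeptiz] → [iheptiz]
Rule 2 t-Assibilation: [iheptiz] → [ihepsiz]

[ihepsiz]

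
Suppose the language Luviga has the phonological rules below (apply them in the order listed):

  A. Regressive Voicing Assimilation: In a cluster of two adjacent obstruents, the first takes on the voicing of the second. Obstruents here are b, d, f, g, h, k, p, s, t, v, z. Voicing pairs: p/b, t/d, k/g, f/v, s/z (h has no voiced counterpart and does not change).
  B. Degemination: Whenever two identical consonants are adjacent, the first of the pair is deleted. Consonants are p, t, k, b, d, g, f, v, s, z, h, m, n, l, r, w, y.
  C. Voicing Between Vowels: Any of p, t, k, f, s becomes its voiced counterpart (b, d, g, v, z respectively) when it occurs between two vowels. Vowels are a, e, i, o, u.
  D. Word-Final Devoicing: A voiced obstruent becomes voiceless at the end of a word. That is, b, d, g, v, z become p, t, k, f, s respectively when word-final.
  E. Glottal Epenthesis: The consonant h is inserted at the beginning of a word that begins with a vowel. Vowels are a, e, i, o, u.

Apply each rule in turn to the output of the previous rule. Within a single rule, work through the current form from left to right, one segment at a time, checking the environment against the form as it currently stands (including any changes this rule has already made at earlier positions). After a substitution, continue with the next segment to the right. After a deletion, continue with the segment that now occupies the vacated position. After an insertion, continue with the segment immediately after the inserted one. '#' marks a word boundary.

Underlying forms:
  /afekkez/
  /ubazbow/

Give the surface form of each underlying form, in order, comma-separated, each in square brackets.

[haveges], [hubazbow]

/afekkez/:
  A Regressive Voicing Assimilation: no change — [afekkez]
  B Degemination: [afekkez] → [afekez]
  C Voicing Between Vowels: [afekez] → [avegez]
  D Word-Final Devoicing: [avegez] → [aveges]
  E Glottal Epenthesis: [aveges] → [haveges]
/ubazbow/:
  A Regressive Voicing Assimilation: no change — [ubazbow]
  B Degemination: no change — [ubazbow]
  C Voicing Between Vowels: no change — [ubazbow]
  D Word-Final Devoicing: no change — [ubazbow]
  E Glottal Epenthesis: [ubazbow] → [hubazbow]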